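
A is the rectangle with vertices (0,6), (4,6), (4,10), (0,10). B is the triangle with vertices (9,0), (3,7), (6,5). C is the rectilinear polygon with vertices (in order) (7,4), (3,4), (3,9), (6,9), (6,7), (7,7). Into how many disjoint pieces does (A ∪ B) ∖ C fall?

(A ∪ B) ∖ C splits into 2 disjoint pieces (area 13, area 2.0571).

2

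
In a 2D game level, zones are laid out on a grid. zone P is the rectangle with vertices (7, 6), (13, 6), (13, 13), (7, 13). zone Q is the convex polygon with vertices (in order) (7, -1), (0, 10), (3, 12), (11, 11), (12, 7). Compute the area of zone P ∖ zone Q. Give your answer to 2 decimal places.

18.31

|zone P| = 42, |zone P∩zone Q| = 23.6875.
|zone P ∖ zone Q| = |zone P| − |zone P∩zone Q| = 42 − 23.6875 = 18.31.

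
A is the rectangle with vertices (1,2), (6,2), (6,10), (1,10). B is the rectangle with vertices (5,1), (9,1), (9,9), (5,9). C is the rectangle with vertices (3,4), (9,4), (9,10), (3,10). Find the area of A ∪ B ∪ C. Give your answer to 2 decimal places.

By inclusion–exclusion:
Individual areas: |A| = 40, |B| = 32, |C| = 36.
|A∩B|: x∈[5,6], y∈[2,9] → 1·7 = 7.
|A∩C|: x∈[3,6], y∈[4,10] → 3·6 = 18.
|B∩C|: x∈[5,9], y∈[4,9] → 4·5 = 20.
|A∩B∩C| = 5.
|A ∪ B ∪ C| = 108 − 45 + 5 = 68.00.

68.00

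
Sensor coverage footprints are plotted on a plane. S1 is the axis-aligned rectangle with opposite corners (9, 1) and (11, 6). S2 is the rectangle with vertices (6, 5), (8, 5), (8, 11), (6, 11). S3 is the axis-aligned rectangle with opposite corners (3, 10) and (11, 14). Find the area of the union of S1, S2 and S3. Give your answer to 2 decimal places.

52.00

By inclusion–exclusion:
Individual areas: |S1| = 10, |S2| = 12, |S3| = 32.
|S1∩S2| = 0 (no overlap).
|S1∩S3| = 0 (no overlap).
|S2∩S3|: x∈[6,8], y∈[10,11] → 2·1 = 2.
|S1∩S2∩S3| = 0.
|S1 ∪ S2 ∪ S3| = 54 − 2 + 0 = 52.00.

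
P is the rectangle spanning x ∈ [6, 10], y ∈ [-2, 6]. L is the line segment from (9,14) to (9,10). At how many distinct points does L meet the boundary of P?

The segment lies entirely outside P and never meets its boundary.

0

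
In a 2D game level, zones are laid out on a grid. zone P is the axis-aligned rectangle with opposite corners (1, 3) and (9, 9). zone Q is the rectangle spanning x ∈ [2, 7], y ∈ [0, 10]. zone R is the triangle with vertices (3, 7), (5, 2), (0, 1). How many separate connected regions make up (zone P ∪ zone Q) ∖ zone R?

1

(zone P ∪ zone Q) ∖ zone R is a single connected region.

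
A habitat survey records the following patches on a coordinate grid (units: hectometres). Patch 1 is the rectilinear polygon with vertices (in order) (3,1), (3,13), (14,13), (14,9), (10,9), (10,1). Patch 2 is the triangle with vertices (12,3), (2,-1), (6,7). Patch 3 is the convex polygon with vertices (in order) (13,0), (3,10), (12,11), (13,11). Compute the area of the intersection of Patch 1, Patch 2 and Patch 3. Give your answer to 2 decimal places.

The intersection is the polygon with vertices (10,4.333), (10,3), (6,7).
By the shoelace formula its area is 2.67.

2.67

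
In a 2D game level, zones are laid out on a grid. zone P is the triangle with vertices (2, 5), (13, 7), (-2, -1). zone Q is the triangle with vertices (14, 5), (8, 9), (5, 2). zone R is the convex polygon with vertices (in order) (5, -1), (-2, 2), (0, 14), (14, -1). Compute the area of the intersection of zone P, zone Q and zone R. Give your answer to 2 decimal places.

The intersection is the polygon with vertices (5.407,2.951), (6.648,5.845), (7.471,5.995), (8.682,4.697).
By the shoelace formula its area is 4.28.

4.28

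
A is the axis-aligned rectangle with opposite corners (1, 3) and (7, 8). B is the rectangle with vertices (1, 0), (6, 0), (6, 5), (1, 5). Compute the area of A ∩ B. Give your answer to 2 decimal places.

10.00

|A∩B|: x∈[1,6], y∈[3,5] → 5·2 = 10.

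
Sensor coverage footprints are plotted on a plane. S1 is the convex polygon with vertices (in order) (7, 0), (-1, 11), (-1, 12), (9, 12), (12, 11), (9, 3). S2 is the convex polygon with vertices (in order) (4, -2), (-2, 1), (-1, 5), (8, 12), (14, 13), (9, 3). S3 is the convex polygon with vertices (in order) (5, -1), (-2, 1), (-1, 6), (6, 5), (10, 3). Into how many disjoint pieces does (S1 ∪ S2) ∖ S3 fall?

(S1 ∪ S2) ∖ S3 splits into 3 disjoint pieces (area 4.5, area 83.8818, area 0.3399).

3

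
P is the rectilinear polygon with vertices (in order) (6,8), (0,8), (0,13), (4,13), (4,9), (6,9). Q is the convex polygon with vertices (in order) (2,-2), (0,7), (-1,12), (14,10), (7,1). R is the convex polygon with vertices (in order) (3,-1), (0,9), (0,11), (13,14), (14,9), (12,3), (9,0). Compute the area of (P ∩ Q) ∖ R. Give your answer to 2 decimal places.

|P ∩ Q| = 16.4.
|(P ∩ Q) ∩ R| = 15.2185.
|(P ∩ Q) ∖ R| = 16.4 − 15.2185 = 1.18.

1.18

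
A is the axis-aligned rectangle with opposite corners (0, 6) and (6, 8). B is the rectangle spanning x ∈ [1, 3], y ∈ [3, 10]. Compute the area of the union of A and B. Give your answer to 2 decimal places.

22.00

By inclusion–exclusion:
Individual areas: |A| = 12, |B| = 14.
|A∩B|: x∈[1,3], y∈[6,8] → 2·2 = 4.
|A ∪ B| = 26 − 4 = 22.00.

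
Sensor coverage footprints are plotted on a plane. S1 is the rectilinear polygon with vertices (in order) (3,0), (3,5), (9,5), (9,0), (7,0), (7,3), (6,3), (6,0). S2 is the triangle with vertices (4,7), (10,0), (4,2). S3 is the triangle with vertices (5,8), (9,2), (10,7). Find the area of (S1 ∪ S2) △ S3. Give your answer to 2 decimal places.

37.96

|S1 ∪ S2| = 30.9643.
|(S1 ∪ S2) ∩ S3| = 3.
|(S1 ∪ S2) △ S3| = 30.9643 + 13 − 6 = 37.96.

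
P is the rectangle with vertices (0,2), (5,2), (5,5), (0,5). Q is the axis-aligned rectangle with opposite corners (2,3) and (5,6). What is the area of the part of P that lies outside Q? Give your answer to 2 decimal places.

|P∩Q|: x∈[2,5], y∈[3,5] → 3·2 = 6.
|P| = 15.
|P ∖ Q| = |P| − |P∩Q| = 15 − 6 = 9.00.

9.00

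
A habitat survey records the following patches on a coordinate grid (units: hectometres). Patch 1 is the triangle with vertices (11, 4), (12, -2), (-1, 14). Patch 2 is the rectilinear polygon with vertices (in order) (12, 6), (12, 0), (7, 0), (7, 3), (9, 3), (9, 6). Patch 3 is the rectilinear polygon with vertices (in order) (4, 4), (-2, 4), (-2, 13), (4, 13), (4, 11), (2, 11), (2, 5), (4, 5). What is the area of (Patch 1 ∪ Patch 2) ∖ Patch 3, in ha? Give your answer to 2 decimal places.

|Patch 1 ∪ Patch 2| = 44.4688.
|(Patch 1 ∪ Patch 2) ∩ Patch 3| = 1.7447.
|(Patch 1 ∪ Patch 2) ∖ Patch 3| = 44.4688 − 1.7447 = 42.72.

42.72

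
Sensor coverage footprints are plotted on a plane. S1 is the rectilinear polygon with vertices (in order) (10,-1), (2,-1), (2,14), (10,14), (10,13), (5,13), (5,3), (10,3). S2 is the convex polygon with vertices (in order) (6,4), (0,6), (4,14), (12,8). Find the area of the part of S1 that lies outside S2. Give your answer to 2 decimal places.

46.83

|S1| = 70, |S1∩S2| = 23.1667.
|S1 ∖ S2| = |S1| − |S1∩S2| = 70 − 23.1667 = 46.83.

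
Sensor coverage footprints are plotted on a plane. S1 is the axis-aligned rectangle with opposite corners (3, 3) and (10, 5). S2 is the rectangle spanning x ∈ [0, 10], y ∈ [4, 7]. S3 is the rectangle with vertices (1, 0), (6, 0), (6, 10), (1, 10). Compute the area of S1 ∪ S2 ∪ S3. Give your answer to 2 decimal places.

69.00

By inclusion–exclusion:
Individual areas: |S1| = 14, |S2| = 30, |S3| = 50.
|S1∩S2|: x∈[3,10], y∈[4,5] → 7·1 = 7.
|S1∩S3|: x∈[3,6], y∈[3,5] → 3·2 = 6.
|S2∩S3|: x∈[1,6], y∈[4,7] → 5·3 = 15.
|S1∩S2∩S3| = 3.
|S1 ∪ S2 ∪ S3| = 94 − 28 + 3 = 69.00.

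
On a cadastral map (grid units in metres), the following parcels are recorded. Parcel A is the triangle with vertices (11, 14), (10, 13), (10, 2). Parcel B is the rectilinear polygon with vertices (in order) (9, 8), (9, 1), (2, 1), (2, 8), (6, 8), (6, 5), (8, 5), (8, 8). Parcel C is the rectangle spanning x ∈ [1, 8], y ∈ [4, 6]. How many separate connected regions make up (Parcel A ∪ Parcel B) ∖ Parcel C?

3

(Parcel A ∪ Parcel B) ∖ Parcel C splits into 3 disjoint pieces (area 5.5, area 25, area 8).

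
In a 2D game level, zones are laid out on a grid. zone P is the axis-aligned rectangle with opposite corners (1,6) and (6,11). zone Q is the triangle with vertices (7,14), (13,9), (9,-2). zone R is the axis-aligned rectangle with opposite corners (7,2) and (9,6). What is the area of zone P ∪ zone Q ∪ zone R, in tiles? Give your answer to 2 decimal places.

By inclusion–exclusion:
Individual areas: |zone P| = 25, |zone Q| = 43, |zone R| = 8.
|zone P∩zone Q| = 0.
|zone P∩zone R| = 0 (no overlap).
|zone Q∩zone R| = 3.
|zone P∩zone Q∩zone R| = 0.
|zone P ∪ zone Q ∪ zone R| = 76 − 3 + 0 = 73.00.

73.00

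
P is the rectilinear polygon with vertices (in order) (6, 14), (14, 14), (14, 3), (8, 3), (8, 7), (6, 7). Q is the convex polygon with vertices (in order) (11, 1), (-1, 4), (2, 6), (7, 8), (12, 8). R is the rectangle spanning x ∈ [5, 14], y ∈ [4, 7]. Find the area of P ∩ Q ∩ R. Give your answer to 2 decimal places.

10.93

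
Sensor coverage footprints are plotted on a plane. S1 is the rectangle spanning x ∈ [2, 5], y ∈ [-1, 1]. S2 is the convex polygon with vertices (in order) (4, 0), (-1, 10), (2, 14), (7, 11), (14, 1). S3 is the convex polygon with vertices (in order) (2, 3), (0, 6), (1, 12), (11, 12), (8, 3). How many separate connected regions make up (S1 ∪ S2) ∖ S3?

2

(S1 ∪ S2) ∖ S3 splits into 2 disjoint pieces (area 40.8887, area 9.0833).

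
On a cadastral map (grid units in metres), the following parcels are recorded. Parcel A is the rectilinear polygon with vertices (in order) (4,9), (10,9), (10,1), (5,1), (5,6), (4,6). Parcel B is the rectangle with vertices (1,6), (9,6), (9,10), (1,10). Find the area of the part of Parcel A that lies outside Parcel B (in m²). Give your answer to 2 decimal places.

28.00

|Parcel A| = 43, |Parcel A∩Parcel B| = 15.
|Parcel A ∖ Parcel B| = |Parcel A| − |Parcel A∩Parcel B| = 43 − 15 = 28.00.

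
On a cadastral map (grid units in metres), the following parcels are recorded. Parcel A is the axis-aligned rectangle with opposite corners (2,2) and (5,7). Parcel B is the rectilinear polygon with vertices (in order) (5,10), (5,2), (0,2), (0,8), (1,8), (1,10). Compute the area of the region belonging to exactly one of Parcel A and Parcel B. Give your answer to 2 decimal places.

23.00

|Parcel A| = 15, |Parcel B| = 38, |Parcel A∩Parcel B| = 15.
|Parcel A △ Parcel B| = |Parcel A| + |Parcel B| − 2·|Parcel A∩Parcel B| = 15 + 38 − 30 = 23.00.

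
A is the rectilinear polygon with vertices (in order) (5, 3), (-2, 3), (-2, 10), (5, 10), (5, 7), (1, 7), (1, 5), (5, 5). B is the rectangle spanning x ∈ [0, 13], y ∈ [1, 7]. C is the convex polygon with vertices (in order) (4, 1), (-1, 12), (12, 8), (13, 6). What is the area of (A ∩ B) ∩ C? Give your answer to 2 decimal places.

4.73

|A ∩ B| = 12.
|(A ∩ B) ∩ C| = 4.73.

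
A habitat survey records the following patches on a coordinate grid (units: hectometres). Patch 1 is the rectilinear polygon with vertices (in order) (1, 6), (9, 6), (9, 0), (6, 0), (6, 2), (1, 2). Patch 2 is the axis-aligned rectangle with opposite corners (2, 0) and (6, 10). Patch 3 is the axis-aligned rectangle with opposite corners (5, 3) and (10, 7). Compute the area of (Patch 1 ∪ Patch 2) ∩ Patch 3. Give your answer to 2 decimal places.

13.00

The region (Patch 1 ∪ Patch 2) ∩ Patch 3 is the polygon with vertices (6,6), (9,6), (9,3), (5,3), (5,7), (6,7).
By the shoelace formula its area is 13.00.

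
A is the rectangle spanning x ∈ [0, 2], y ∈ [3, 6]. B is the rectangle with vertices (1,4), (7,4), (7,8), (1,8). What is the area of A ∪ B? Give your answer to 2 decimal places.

By inclusion–exclusion:
Individual areas: |A| = 6, |B| = 24.
|A∩B|: x∈[1,2], y∈[4,6] → 1·2 = 2.
|A ∪ B| = 30 − 2 = 28.00.

28.00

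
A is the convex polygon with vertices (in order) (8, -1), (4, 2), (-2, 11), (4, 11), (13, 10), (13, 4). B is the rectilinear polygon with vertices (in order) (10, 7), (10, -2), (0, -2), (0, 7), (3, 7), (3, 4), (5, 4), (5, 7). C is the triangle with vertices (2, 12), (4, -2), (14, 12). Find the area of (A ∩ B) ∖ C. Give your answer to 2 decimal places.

|A ∩ B| = 42.3333.
|(A ∩ B) ∩ C| = 23.4817.
|(A ∩ B) ∖ C| = 42.3333 − 23.4817 = 18.85.

18.85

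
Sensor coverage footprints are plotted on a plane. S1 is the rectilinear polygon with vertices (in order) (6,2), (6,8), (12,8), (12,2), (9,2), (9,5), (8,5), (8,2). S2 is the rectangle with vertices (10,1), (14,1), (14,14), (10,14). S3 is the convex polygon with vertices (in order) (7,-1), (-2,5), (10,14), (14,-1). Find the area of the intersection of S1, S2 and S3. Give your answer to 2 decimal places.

The intersection is the polygon with vertices (12,2), (10,2), (10,8), (11.6,8), (12,6.5).
By the shoelace formula its area is 11.70.

11.70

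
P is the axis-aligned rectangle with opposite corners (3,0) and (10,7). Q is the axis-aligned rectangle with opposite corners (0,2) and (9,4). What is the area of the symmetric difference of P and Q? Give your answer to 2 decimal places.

|P∩Q|: x∈[3,9], y∈[2,4] → 6·2 = 12.
|P △ Q| = |P| + |Q| − 2·|P∩Q| = 49 + 18 − 24 = 43.00.

43.00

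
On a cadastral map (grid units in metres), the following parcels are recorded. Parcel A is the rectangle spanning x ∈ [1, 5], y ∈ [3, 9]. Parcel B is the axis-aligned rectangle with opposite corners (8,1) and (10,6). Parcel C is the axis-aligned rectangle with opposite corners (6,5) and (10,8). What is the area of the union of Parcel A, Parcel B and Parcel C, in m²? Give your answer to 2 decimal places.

By inclusion–exclusion:
Individual areas: |Parcel A| = 24, |Parcel B| = 10, |Parcel C| = 12.
|Parcel A∩Parcel B| = 0 (no overlap).
|Parcel A∩Parcel C| = 0 (no overlap).
|Parcel B∩Parcel C|: x∈[8,10], y∈[5,6] → 2·1 = 2.
|Parcel A∩Parcel B∩Parcel C| = 0.
|Parcel A ∪ Parcel B ∪ Parcel C| = 46 − 2 + 0 = 44.00.

44.00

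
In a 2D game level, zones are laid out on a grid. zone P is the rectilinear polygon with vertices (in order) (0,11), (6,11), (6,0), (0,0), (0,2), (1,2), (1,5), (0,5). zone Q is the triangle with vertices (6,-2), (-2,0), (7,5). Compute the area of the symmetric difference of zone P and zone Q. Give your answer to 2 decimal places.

|zone P| = 63, |zone Q| = 29, |zone P∩zone Q| = 16.6667.
|zone P △ zone Q| = |zone P| + |zone Q| − 2·|zone P∩zone Q| = 63 + 29 − 33.3333 = 58.67.

58.67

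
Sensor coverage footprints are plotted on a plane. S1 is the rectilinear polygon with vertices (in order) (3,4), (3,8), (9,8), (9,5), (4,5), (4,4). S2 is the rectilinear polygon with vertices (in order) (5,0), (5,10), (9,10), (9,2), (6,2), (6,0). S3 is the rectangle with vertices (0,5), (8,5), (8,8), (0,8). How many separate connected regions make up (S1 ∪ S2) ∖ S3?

(S1 ∪ S2) ∖ S3 splits into 2 disjoint pieces (area 25, area 1).

2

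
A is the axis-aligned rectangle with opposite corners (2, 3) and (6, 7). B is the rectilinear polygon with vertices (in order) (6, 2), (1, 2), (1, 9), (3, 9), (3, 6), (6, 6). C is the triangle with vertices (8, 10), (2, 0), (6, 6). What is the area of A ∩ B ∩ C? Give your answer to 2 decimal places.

The intersection is the polygon with vertices (3.8,3), (5.6,6), (6,6), (4,3).
By the shoelace formula its area is 0.90.

0.90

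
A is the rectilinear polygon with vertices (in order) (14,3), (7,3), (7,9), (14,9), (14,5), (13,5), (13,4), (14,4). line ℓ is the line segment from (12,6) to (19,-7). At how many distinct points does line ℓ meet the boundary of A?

The segment meets the boundary at (13.615,3), (13.077,4), (13,4.143).

3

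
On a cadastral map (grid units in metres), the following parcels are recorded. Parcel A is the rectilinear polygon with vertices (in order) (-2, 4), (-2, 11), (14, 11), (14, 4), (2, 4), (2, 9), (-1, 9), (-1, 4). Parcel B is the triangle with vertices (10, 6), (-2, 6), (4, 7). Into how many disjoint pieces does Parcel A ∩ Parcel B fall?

Parcel A ∩ Parcel B splits into 2 disjoint pieces (area 4.6667, area 0.0833).

2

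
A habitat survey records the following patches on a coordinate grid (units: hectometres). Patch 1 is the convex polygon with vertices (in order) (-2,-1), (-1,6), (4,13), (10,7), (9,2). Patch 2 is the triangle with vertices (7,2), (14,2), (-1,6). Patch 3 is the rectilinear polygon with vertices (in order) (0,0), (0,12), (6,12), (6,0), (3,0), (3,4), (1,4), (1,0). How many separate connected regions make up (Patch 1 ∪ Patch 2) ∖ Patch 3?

(Patch 1 ∪ Patch 2) ∖ Patch 3 splits into 3 disjoint pieces (area 18.7909, area 0.8571, area 29.8918).

3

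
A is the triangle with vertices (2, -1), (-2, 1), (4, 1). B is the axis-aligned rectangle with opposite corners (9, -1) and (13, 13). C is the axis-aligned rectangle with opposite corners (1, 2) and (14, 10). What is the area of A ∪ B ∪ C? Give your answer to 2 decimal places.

By inclusion–exclusion:
Individual areas: |A| = 6, |B| = 56, |C| = 104.
|A∩B| = 0.
|A∩C| = 0.
|B∩C|: x∈[9,13], y∈[2,10] → 4·8 = 32.
|A∩B∩C| = 0.
|A ∪ B ∪ C| = 166 − 32 + 0 = 134.00.

134.00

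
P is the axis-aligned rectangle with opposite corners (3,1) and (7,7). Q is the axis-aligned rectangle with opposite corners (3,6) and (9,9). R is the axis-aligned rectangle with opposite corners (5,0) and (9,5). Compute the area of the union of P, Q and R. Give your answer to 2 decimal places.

50.00

By inclusion–exclusion:
Individual areas: |P| = 24, |Q| = 18, |R| = 20.
|P∩Q|: x∈[3,7], y∈[6,7] → 4·1 = 4.
|P∩R|: x∈[5,7], y∈[1,5] → 2·4 = 8.
|Q∩R| = 0 (no overlap).
|P∩Q∩R| = 0.
|P ∪ Q ∪ R| = 62 − 12 + 0 = 50.00.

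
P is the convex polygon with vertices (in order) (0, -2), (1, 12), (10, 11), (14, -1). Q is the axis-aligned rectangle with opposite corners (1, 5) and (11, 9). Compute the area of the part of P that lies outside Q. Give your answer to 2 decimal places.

|P| = 149.5, |P∩Q| = 39.8333.
|P ∖ Q| = |P| − |P∩Q| = 149.5 − 39.8333 = 109.67.

109.67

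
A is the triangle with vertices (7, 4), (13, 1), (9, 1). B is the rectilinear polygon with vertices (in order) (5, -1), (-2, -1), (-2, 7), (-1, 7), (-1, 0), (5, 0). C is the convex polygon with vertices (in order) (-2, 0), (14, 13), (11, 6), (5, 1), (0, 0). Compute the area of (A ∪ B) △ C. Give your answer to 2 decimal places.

70.62

|A ∪ B| = 20.
|(A ∪ B) ∩ C| = 0.692.
|(A ∪ B) △ C| = 20 + 52 − 1.3839 = 70.62.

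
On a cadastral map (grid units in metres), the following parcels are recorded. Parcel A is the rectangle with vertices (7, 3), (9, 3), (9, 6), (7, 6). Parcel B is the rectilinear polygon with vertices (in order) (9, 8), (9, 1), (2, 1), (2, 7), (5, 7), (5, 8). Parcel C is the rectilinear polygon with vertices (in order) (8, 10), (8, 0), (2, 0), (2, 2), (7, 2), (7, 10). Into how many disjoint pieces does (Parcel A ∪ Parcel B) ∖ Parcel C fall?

(Parcel A ∪ Parcel B) ∖ Parcel C splits into 2 disjoint pieces (area 7, area 27).

2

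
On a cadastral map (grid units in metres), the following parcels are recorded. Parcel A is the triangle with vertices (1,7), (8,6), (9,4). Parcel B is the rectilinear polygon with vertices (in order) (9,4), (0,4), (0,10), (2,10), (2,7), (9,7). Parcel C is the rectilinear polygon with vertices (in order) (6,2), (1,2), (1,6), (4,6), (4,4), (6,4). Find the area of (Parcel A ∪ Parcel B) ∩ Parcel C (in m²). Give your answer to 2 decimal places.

|Parcel A ∪ Parcel B| = 33.
|(Parcel A ∪ Parcel B) ∩ Parcel C| = 6.00.

6.00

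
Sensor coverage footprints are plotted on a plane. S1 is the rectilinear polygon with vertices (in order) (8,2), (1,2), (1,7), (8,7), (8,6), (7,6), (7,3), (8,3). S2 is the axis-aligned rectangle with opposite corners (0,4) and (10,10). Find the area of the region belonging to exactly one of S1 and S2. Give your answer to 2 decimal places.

54.00

|S1| = 32, |S2| = 60, |S1∩S2| = 19.
|S1 △ S2| = |S1| + |S2| − 2·|S1∩S2| = 32 + 60 − 38 = 54.00.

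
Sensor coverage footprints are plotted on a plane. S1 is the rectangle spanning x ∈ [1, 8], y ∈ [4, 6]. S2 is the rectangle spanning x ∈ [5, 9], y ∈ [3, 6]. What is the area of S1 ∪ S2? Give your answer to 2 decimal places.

20.00

By inclusion–exclusion:
Individual areas: |S1| = 14, |S2| = 12.
|S1∩S2|: x∈[5,8], y∈[4,6] → 3·2 = 6.
|S1 ∪ S2| = 26 − 6 = 20.00.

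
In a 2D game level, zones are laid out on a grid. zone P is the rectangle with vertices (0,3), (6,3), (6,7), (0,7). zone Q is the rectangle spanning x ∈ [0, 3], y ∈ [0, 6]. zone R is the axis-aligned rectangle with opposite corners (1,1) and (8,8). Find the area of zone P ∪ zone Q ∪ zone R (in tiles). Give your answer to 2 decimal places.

58.00

By inclusion–exclusion:
Individual areas: |zone P| = 24, |zone Q| = 18, |zone R| = 49.
|zone P∩zone Q|: x∈[0,3], y∈[3,6] → 3·3 = 9.
|zone P∩zone R|: x∈[1,6], y∈[3,7] → 5·4 = 20.
|zone Q∩zone R|: x∈[1,3], y∈[1,6] → 2·5 = 10.
|zone P∩zone Q∩zone R| = 6.
|zone P ∪ zone Q ∪ zone R| = 91 − 39 + 6 = 58.00.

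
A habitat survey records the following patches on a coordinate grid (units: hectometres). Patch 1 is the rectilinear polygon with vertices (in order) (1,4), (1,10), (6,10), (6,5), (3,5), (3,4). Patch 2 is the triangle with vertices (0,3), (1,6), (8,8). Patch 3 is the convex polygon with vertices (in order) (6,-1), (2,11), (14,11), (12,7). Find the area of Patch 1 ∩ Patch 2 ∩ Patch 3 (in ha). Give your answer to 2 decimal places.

2.53

The intersection is the polygon with vertices (6,7.429), (6,6.75), (3.862,5.414), (3.435,6.696).
By the shoelace formula its area is 2.53.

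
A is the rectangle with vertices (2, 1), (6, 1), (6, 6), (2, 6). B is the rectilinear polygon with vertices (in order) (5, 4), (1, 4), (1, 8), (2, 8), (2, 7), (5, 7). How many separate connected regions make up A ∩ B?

1

A ∩ B is a single connected region.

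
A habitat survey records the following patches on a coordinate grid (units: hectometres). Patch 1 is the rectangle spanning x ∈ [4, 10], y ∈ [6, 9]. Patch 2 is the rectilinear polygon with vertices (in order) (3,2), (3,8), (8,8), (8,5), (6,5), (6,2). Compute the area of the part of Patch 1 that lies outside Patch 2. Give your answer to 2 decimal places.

|Patch 1| = 18, |Patch 1∩Patch 2| = 8.
|Patch 1 ∖ Patch 2| = |Patch 1| − |Patch 1∩Patch 2| = 18 − 8 = 10.00.

10.00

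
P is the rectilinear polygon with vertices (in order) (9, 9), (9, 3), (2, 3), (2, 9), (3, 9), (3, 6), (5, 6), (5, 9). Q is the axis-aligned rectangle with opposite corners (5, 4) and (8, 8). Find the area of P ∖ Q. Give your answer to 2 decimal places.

24.00

|P| = 36, |P∩Q| = 12.
|P ∖ Q| = |P| − |P∩Q| = 36 − 12 = 24.00.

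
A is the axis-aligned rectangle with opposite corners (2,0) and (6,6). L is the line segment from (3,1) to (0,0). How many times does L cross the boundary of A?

1

The segment meets the boundary at (2,0.667).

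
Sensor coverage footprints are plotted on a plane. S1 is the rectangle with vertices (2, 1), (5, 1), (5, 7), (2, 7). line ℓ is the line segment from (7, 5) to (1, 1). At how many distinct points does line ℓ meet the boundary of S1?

The segment meets the boundary at (2,1.667), (5,3.667).

2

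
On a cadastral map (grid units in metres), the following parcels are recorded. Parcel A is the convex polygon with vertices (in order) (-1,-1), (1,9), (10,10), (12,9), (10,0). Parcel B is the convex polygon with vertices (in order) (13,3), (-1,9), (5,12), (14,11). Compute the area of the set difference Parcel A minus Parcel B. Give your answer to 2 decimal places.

71.22

|Parcel A| = 109, |Parcel A∩Parcel B| = 37.7757.
|Parcel A ∖ Parcel B| = |Parcel A| − |Parcel A∩Parcel B| = 109 − 37.7757 = 71.22.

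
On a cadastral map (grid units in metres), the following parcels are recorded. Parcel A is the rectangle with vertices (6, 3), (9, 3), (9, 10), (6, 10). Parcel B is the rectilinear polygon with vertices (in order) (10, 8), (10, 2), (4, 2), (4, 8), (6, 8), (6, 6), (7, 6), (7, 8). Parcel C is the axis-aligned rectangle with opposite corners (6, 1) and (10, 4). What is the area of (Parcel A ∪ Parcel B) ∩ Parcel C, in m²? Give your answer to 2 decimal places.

8.00

The region (Parcel A ∪ Parcel B) ∩ Parcel C is the polygon with vertices (10,2), (6,2), (6,4), (10,4).
By the shoelace formula its area is 8.00.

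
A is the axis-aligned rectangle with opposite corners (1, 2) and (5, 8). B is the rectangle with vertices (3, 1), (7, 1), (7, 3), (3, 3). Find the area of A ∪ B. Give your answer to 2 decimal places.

30.00

By inclusion–exclusion:
Individual areas: |A| = 24, |B| = 8.
|A∩B|: x∈[3,5], y∈[2,3] → 2·1 = 2.
|A ∪ B| = 32 − 2 = 30.00.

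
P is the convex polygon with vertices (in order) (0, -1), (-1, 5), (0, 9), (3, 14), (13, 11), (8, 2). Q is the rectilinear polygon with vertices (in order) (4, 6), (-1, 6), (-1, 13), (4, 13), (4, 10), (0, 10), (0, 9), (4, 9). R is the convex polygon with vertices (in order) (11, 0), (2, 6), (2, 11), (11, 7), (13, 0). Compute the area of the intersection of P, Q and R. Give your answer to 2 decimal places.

7.11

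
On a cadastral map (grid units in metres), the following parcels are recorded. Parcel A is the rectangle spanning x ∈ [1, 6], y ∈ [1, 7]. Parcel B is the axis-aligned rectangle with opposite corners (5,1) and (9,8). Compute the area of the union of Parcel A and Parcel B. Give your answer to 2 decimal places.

By inclusion–exclusion:
Individual areas: |Parcel A| = 30, |Parcel B| = 28.
|Parcel A∩Parcel B|: x∈[5,6], y∈[1,7] → 1·6 = 6.
|Parcel A ∪ Parcel B| = 58 − 6 = 52.00.

52.00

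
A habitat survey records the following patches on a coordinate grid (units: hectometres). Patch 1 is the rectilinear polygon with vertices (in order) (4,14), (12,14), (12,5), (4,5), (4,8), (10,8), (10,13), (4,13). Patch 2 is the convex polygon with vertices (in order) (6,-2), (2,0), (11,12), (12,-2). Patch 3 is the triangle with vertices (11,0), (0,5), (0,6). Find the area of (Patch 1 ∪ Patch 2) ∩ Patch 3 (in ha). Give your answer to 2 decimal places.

The region (Patch 1 ∪ Patch 2) ∩ Patch 3 is the polygon with vertices (4.613,3.484), (11,0), (4.288,3.051).
By the shoelace formula its area is 1.95.

1.95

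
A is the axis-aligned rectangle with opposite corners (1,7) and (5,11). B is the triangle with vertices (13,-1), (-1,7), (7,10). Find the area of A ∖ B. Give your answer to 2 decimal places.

10.00

|A| = 16, |A∩B| = 6.
|A ∖ B| = |A| − |A∩B| = 16 − 6 = 10.00.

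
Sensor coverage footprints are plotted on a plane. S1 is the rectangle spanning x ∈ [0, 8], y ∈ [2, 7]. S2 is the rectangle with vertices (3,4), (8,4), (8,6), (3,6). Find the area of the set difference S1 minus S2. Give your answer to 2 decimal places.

30.00

|S1∩S2|: x∈[3,8], y∈[4,6] → 5·2 = 10.
|S1| = 40.
|S1 ∖ S2| = |S1| − |S1∩S2| = 40 − 10 = 30.00.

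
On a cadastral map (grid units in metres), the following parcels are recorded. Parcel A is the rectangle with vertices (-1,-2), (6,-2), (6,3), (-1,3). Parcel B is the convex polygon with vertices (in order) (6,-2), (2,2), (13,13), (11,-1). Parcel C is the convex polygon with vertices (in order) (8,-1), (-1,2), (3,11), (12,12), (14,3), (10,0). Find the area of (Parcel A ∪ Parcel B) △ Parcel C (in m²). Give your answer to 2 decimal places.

88.05

|Parcel A ∪ Parcel B| = 101.5.
|(Parcel A ∪ Parcel B) ∩ Parcel C| = 74.223.
|(Parcel A ∪ Parcel B) △ Parcel C| = 101.5 + 135 − 148.446 = 88.05.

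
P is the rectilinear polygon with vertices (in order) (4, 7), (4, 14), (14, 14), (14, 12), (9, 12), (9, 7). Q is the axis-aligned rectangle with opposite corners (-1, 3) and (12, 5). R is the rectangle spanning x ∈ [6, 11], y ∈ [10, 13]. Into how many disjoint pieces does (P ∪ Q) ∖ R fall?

(P ∪ Q) ∖ R splits into 2 disjoint pieces (area 34, area 26).

2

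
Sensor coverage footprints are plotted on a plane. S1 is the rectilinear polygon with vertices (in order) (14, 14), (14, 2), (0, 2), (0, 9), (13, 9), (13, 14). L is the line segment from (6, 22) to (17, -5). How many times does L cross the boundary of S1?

The segment meets the boundary at (14,2.364), (11.296,9).

2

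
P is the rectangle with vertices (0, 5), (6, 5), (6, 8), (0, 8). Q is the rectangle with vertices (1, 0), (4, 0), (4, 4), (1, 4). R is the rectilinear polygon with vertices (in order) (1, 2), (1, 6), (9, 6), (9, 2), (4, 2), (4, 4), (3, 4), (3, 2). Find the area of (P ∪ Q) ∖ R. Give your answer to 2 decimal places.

21.00

|P ∪ Q| = 30.
|(P ∪ Q) ∩ R| = 9.
|(P ∪ Q) ∖ R| = 30 − 9 = 21.00.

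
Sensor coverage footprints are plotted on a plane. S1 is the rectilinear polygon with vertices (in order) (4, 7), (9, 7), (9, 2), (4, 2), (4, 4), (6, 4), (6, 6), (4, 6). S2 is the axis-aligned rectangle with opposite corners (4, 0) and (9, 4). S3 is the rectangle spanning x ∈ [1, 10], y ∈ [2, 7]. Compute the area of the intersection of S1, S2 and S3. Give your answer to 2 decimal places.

The intersection is the polygon with vertices (4,2), (4,4), (6,4), (9,4), (9,2).
By the shoelace formula its area is 10.00.

10.00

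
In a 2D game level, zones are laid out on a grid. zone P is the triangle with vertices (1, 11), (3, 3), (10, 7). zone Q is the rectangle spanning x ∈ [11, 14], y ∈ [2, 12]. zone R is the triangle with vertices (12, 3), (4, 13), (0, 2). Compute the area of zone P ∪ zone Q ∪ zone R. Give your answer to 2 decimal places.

97.33

By inclusion–exclusion:
Individual areas: |zone P| = 32, |zone Q| = 30, |zone R| = 64.
|zone P∩zone Q| = 0.
|zone P∩zone R| = 28.0005.
|zone Q∩zone R| = 0.6667.
|zone P∩zone Q∩zone R| = 0.
|zone P ∪ zone Q ∪ zone R| = 126 − 28.6672 + 0 = 97.33.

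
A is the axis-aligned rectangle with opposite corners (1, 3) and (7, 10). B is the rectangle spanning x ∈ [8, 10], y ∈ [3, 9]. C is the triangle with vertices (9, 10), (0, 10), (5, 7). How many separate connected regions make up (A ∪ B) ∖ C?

2

(A ∪ B) ∖ C splits into 2 disjoint pieces (area 30.3, area 12).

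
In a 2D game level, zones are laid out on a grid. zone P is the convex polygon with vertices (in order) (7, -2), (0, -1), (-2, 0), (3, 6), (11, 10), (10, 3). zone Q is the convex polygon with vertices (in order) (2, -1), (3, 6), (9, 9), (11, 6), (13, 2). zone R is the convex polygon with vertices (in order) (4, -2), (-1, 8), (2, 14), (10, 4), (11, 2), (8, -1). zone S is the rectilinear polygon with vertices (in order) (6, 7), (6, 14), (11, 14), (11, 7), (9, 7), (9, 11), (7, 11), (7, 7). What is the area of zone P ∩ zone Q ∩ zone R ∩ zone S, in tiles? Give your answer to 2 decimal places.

The intersection is the polygon with vertices (6.857,7.929), (7,7.75), (7,7), (6,7), (6,7.5).
By the shoelace formula its area is 0.73.

0.73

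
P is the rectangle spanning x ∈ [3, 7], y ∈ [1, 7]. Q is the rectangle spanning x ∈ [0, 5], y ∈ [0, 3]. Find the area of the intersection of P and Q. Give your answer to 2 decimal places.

|P∩Q|: x∈[3,5], y∈[1,3] → 2·2 = 4.

4.00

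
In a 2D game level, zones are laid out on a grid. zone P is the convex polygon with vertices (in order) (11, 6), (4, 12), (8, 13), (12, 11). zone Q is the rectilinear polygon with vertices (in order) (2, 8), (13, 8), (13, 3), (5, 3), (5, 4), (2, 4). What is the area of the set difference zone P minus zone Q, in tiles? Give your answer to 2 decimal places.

23.77

|zone P| = 26.5, |zone P∩zone Q| = 2.7333.
|zone P ∖ zone Q| = |zone P| − |zone P∩zone Q| = 26.5 − 2.7333 = 23.77.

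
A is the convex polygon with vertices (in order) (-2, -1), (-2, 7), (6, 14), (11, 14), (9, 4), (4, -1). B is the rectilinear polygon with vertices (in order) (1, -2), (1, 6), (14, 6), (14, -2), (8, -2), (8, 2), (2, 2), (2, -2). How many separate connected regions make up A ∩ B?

A ∩ B is a single connected region.

1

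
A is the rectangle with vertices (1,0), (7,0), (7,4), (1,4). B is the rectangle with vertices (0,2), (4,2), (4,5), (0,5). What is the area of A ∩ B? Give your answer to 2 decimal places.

6.00

|A∩B|: x∈[1,4], y∈[2,4] → 3·2 = 6.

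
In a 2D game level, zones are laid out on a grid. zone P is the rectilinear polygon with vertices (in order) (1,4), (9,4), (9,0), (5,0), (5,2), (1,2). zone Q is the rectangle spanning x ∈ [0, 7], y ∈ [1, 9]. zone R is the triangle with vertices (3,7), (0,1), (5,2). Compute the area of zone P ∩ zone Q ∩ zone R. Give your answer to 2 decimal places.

6.95

The intersection is the polygon with vertices (1,2), (1,3), (1.5,4), (4.2,4), (5,2).
By the shoelace formula its area is 6.95.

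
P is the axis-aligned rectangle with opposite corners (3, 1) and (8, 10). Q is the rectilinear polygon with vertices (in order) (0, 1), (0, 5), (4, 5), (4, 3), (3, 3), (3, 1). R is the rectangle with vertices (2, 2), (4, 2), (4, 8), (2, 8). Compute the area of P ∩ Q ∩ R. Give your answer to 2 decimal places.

2.00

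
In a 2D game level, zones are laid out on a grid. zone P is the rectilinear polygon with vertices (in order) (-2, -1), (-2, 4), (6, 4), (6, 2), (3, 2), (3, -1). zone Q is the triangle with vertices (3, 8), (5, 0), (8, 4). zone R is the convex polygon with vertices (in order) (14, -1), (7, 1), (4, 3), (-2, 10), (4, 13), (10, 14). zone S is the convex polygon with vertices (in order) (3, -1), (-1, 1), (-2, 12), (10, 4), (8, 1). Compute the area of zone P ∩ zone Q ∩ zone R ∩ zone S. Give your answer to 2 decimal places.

3.10

The intersection is the polygon with vertices (5.5,2), (4.3,2.8), (4,4), (6,4), (6,2).
By the shoelace formula its area is 3.10.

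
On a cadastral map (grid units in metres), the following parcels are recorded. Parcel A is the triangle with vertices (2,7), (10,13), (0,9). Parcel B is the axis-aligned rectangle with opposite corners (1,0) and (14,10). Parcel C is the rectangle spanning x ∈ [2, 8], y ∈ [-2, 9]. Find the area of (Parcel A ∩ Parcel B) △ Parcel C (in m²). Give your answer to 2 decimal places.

|Parcel A ∩ Parcel B| = 8.05.
|(Parcel A ∩ Parcel B) ∩ Parcel C| = 2.6667.
|(Parcel A ∩ Parcel B) △ Parcel C| = 8.05 + 66 − 5.3333 = 68.72.

68.72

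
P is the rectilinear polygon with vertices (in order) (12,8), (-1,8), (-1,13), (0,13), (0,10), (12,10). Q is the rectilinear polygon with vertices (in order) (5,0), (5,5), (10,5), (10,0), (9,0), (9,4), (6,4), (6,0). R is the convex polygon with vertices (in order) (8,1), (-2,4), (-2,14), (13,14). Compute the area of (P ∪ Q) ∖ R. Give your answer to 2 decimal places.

|P ∪ Q| = 42.
|(P ∪ Q) ∩ R| = 33.7808.
|(P ∪ Q) ∖ R| = 42 − 33.7808 = 8.22.

8.22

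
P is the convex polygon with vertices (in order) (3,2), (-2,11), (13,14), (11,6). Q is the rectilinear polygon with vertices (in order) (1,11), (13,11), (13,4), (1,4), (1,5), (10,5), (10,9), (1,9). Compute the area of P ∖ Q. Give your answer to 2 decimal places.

|P| = 103, |P∩Q| = 32.7639.
|P ∖ Q| = |P| − |P∩Q| = 103 − 32.7639 = 70.24.

70.24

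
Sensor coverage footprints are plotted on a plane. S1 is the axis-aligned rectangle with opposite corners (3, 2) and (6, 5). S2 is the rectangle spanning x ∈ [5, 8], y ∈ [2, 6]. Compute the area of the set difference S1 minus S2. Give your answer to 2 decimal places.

6.00

|S1∩S2|: x∈[5,6], y∈[2,5] → 1·3 = 3.
|S1| = 9.
|S1 ∖ S2| = |S1| − |S1∩S2| = 9 − 3 = 6.00.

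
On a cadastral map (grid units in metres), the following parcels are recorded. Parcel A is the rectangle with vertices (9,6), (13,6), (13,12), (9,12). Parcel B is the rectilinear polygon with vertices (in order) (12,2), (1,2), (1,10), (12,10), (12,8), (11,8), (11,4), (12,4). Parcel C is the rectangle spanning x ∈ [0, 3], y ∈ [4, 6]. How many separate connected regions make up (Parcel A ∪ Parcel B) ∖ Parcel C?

1

(Parcel A ∪ Parcel B) ∖ Parcel C is a single connected region.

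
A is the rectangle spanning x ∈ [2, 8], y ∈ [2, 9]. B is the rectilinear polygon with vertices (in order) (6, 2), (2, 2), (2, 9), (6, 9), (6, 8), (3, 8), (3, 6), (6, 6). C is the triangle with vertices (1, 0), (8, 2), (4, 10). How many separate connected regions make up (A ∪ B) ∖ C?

(A ∪ B) ∖ C splits into 2 disjoint pieces (area 12.25, area 4.8167).

2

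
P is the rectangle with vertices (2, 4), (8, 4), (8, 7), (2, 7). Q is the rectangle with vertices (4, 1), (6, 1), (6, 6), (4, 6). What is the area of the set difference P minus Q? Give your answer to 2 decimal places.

|P∩Q|: x∈[4,6], y∈[4,6] → 2·2 = 4.
|P| = 18.
|P ∖ Q| = |P| − |P∩Q| = 18 − 4 = 14.00.

14.00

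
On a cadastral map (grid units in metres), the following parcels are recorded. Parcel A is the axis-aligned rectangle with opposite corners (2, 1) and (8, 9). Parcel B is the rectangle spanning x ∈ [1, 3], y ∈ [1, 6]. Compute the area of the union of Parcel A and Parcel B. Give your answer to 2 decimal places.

By inclusion–exclusion:
Individual areas: |Parcel A| = 48, |Parcel B| = 10.
|Parcel A∩Parcel B|: x∈[2,3], y∈[1,6] → 1·5 = 5.
|Parcel A ∪ Parcel B| = 58 − 5 = 53.00.

53.00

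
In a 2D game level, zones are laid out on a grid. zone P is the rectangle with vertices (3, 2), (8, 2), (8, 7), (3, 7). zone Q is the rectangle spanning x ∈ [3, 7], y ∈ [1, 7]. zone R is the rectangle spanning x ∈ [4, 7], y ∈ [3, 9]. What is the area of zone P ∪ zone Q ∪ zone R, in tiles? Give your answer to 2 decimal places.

By inclusion–exclusion:
Individual areas: |zone P| = 25, |zone Q| = 24, |zone R| = 18.
|zone P∩zone Q|: x∈[3,7], y∈[2,7] → 4·5 = 20.
|zone P∩zone R|: x∈[4,7], y∈[3,7] → 3·4 = 12.
|zone Q∩zone R|: x∈[4,7], y∈[3,7] → 3·4 = 12.
|zone P∩zone Q∩zone R| = 12.
|zone P ∪ zone Q ∪ zone R| = 67 − 44 + 12 = 35.00.

35.00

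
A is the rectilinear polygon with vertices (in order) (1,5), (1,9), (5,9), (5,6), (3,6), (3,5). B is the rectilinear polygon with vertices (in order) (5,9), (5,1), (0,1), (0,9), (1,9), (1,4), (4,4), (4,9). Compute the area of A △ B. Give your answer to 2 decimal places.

33.00

|A| = 14, |B| = 25, |A∩B| = 3.
|A △ B| = |A| + |B| − 2·|A∩B| = 14 + 25 − 6 = 33.00.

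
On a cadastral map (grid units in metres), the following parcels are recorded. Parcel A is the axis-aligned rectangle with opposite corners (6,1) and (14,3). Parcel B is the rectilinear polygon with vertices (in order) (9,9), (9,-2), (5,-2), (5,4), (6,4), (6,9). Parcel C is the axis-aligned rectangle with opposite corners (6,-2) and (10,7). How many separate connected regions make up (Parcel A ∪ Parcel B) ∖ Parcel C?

3

(Parcel A ∪ Parcel B) ∖ Parcel C splits into 3 disjoint pieces (area 8, area 6, area 6).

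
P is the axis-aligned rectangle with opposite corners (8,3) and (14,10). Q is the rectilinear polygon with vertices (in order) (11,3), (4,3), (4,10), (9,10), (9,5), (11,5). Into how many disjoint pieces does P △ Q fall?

2

P △ Q splits into 2 disjoint pieces (area 31, area 28).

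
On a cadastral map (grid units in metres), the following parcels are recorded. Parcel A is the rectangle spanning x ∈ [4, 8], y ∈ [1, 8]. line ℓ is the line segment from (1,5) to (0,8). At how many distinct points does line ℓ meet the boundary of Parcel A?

The segment lies entirely outside Parcel A and never meets its boundary.

0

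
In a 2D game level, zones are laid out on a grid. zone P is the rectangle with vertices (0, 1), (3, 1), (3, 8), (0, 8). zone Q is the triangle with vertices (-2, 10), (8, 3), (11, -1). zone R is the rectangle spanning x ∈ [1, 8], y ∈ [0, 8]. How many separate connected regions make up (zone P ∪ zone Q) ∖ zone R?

2

(zone P ∪ zone Q) ∖ zone R splits into 2 disjoint pieces (area 7.4935, area 2.1923).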